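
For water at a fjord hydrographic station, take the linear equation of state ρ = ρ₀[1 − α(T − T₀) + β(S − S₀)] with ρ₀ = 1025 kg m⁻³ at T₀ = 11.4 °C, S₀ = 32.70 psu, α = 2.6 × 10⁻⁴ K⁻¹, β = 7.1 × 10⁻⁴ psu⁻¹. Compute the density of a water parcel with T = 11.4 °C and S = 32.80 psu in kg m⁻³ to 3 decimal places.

1025.073 kg m⁻³

T − T₀ = +0.0 K, S − S₀ = +0.10 psu.
Bracket = 1 − α·(+0.0) + β·(+0.10) = 1 + (7.10 × 10⁻⁵) = 1.0000710.
ρ = 1025 × 1.0000710 = 1025.073 kg m⁻³.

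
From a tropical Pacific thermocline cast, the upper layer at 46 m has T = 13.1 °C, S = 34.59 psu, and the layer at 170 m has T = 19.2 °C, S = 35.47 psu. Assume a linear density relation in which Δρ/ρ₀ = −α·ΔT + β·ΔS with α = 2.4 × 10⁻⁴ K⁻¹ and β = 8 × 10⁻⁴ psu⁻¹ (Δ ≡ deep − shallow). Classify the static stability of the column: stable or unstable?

ΔT = 19.2 − 13.1 = +6.1 K and ΔS = 35.47 − 34.59 = +0.88 psu (deep − shallow).
−αΔT = -1.464 × 10⁻³; βΔS = 7.04 × 10⁻⁴; sum Δρ/ρ₀ = -7.60 × 10⁻⁴.
Δρ/ρ₀ < 0, so Δρ < 0: deeper water is lighter → statically unstable; the column would overturn.

unstable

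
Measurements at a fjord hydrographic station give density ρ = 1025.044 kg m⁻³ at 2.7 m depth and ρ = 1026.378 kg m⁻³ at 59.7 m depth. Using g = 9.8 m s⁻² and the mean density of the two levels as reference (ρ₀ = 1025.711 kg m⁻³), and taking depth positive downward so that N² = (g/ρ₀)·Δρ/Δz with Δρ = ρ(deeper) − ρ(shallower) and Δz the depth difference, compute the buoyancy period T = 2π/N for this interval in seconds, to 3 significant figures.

420 s

Δρ = 1026.378 − 1025.044 = 1.334 kg m⁻³ over Δz = 59.7 − 2.7 = 57 m.
N² = (9.8/1025.711) × (1.334/57) = 2.2361 × 10⁻⁴ s⁻².
N = √(2.2361 × 10⁻⁴) = 0.014954 rad s⁻¹, so T = 2π/N = 420.17 s ≈ 420 s.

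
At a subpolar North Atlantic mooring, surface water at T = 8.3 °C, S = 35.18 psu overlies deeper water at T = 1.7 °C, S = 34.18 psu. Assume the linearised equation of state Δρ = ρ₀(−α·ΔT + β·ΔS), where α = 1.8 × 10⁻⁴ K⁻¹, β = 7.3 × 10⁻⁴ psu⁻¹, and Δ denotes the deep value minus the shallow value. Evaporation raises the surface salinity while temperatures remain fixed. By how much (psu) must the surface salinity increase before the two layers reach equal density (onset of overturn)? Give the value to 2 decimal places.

0.63 psu

Neutral buoyancy requires −α(T_deep − T_surf) + β(S_deep − S_surf′) = 0.
S_surf′ = S_deep − (α/β)·ΔT = 34.18 − (1.8 × 10⁻⁴/7.3 × 10⁻⁴)·(-6.6) = 35.8074 psu.
Increase required: 35.8074 − 35.18 = 0.6274 psu.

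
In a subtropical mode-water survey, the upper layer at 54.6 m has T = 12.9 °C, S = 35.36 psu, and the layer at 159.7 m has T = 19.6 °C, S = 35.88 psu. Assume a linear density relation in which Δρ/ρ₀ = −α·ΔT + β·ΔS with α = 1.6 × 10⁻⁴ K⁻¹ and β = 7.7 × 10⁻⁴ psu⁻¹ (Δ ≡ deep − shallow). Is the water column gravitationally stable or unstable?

unstable

ΔT = 19.6 − 12.9 = +6.7 K and ΔS = 35.88 − 35.36 = +0.52 psu (deep − shallow).
−αΔT = -1.072 × 10⁻³; βΔS = 4.004 × 10⁻⁴; sum Δρ/ρ₀ = -6.716 × 10⁻⁴.
Δρ/ρ₀ < 0, so Δρ < 0: deeper water is lighter → statically unstable; the column would overturn.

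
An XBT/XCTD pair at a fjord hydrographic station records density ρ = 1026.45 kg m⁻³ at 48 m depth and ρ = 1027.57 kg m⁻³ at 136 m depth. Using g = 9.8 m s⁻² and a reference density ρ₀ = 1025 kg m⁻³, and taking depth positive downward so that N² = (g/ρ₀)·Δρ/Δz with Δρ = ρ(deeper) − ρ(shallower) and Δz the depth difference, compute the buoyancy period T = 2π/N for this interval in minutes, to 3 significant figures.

Δρ = 1027.57 − 1026.45 = 1.12 kg m⁻³ over Δz = 136 − 48 = 88 m.
N² = (9.8/1025) × (1.12/88) = 1.2169 × 10⁻⁴ s⁻².
N = √(1.2169 × 10⁻⁴) = 0.011031 rad s⁻¹, so T = 2π/N = 569.59 s = 9.4932 min ≈ 9.49 min.

9.49 min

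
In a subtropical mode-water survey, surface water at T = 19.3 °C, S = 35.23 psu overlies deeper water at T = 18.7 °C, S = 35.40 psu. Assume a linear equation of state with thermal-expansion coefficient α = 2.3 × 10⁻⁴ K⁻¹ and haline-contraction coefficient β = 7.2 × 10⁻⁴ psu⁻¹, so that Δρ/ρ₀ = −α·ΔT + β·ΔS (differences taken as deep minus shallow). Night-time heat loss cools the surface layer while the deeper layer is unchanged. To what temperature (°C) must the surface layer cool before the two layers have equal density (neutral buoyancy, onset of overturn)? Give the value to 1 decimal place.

18.2 °C

Neutral buoyancy requires Δρ = 0, i.e. −α(T_deep − T_surf′) + β(S_deep − S_surf) = 0.
T_surf′ = T_deep − (β/α)·ΔS = 18.7 − (7.2 × 10⁻⁴/2.3 × 10⁻⁴)·(+0.17) = 18.168 °C.
Cooling required: 19.3 − (18.168) = 1.132 °C.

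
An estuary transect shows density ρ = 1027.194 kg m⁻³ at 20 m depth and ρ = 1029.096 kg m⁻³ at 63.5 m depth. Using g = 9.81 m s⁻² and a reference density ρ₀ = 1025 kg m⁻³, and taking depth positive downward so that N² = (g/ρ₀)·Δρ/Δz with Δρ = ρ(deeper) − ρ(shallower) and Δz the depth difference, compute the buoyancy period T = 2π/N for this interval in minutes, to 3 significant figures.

5.12 min

Δρ = 1029.096 − 1027.194 = 1.902 kg m⁻³ over Δz = 63.5 − 20 = 43.5 m.
N² = (9.81/1025) × (1.902/43.5) = 4.1847 × 10⁻⁴ s⁻².
N = √(4.1847 × 10⁻⁴) = 0.020457 rad s⁻¹, so T = 2π/N = 307.14 s = 5.1190 min ≈ 5.12 min.
Since Δρ > 0 the layer is stably stratified.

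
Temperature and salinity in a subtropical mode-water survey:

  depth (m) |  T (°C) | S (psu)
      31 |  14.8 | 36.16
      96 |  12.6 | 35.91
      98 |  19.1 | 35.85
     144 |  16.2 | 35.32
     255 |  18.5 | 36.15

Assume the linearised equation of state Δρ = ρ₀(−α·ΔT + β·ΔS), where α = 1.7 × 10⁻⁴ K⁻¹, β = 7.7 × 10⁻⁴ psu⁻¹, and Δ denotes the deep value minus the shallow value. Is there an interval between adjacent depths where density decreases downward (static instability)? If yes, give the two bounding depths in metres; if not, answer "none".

Evaluate Δρ/ρ₀ = −αΔT + βΔS across each adjacent pair:
  31–96 m: −αΔT+βΔS = −(1.7 × 10⁻⁴)(-2.2)+(7.7 × 10⁻⁴)(-0.25) = 1.8 × 10⁻⁴ → stable
  96–98 m: −αΔT+βΔS = −(1.7 × 10⁻⁴)(+6.5)+(7.7 × 10⁻⁴)(-0.06) = -1.2 × 10⁻³ → UNSTABLE
  98–144 m: −αΔT+βΔS = −(1.7 × 10⁻⁴)(-2.9)+(7.7 × 10⁻⁴)(-0.53) = 8.5 × 10⁻⁵ → stable
  144–255 m: −αΔT+βΔS = −(1.7 × 10⁻⁴)(+2.3)+(7.7 × 10⁻⁴)(+0.83) = 2.5 × 10⁻⁴ → stable
The 96–98 m interval has Δρ < 0: lighter water underlies denser water.

96–98 m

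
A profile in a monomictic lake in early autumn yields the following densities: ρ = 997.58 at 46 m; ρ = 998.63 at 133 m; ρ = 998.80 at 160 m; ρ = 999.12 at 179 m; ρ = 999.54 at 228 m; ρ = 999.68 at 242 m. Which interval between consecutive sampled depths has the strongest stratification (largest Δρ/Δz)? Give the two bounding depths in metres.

Compute the density gradient over each adjacent pair:
  46–133 m: Δρ/Δz = 1.05/87 = 0.012 kg m⁻⁴
  133–160 m: Δρ/Δz = 0.17/27 = 6.3 × 10⁻³ kg m⁻⁴
  160–179 m: Δρ/Δz = 0.32/19 = 0.017 kg m⁻⁴
  179–228 m: Δρ/Δz = 0.42/49 = 8.6 × 10⁻³ kg m⁻⁴
  228–242 m: Δρ/Δz = 0.14/14 = 0.010 kg m⁻⁴
The largest gradient is in the 160–179 m interval — the pycnocline.

160–179 m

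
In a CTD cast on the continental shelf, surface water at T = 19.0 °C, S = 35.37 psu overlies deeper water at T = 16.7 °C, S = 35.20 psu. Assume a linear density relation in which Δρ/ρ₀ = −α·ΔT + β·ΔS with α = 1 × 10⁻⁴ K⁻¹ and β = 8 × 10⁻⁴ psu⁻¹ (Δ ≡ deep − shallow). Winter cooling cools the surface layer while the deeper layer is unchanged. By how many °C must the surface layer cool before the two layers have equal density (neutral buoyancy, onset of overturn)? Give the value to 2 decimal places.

Neutral buoyancy requires Δρ = 0, i.e. −α(T_deep − T_surf′) + β(S_deep − S_surf) = 0.
T_surf′ = T_deep − (β/α)·ΔS = 16.7 − (8 × 10⁻⁴/1 × 10⁻⁴)·(-0.17) = 18.0600 °C.
Cooling required: 19.0 − (18.0600) = 0.9400 °C.

0.94 °C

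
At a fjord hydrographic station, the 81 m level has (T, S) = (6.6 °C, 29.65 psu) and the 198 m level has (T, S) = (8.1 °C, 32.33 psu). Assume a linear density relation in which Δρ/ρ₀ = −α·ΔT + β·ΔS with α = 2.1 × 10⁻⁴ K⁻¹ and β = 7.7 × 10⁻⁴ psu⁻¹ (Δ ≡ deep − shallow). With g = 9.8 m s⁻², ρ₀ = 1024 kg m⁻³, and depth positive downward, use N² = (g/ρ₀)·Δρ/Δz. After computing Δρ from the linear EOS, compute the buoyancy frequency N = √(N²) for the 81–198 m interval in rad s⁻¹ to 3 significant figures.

0.0121 rad s⁻¹

ΔT = +1.5 K, ΔS = +2.68 psu (deep − shallow).
Δρ/ρ₀ = −αΔT + βΔS = -3.15 × 10⁻⁴ + 2.0636 × 10⁻³ = 1.7486 × 10⁻³, so Δρ ≈ 1.791 kg m⁻³.
N² = (g/ρ₀)·Δρ/Δz = g·(Δρ/ρ₀)/Δz = 9.8 × 1.7486 × 10⁻³ / 117 = 1.4646 × 10⁻⁴ s⁻².
N = √(1.4646 × 10⁻⁴) = 0.012102 rad s⁻¹ ≈ 0.0121 rad s⁻¹.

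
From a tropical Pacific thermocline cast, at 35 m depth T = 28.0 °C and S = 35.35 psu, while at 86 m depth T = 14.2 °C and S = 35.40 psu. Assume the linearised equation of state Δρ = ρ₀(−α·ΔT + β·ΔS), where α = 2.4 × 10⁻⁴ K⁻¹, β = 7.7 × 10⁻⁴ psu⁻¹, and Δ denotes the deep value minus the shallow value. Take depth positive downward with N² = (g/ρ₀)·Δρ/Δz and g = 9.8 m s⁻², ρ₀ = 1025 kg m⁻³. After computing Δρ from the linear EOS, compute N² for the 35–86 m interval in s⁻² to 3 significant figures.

6.44 × 10⁻⁴ s⁻²

ΔT = -13.8 K, ΔS = +0.05 psu (deep − shallow).
Δρ/ρ₀ = −αΔT + βΔS = 3.312 × 10⁻³ + 3.85 × 10⁻⁵ = 3.3505 × 10⁻³, so Δρ ≈ 3.434 kg m⁻³.
N² = (g/ρ₀)·Δρ/Δz = g·(Δρ/ρ₀)/Δz = 9.8 × 3.3505 × 10⁻³ / 51 = 6.4382 × 10⁻⁴ s⁻² ≈ 6.44 × 10⁻⁴ s⁻².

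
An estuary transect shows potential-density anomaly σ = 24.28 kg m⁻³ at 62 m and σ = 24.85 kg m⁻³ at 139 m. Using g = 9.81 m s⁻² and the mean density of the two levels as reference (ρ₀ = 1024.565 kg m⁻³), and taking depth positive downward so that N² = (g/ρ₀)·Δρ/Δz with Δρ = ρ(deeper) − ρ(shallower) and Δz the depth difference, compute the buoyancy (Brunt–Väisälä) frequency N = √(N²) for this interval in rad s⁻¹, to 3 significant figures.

8.42 × 10⁻³ rad s⁻¹

Δρ = 1024.85 − 1024.28 = 0.57 kg m⁻³ over Δz = 139 − 62 = 77 m.
N² = (9.81/1024.565) × (0.57/77) = 7.0878 × 10⁻⁵ s⁻².
N = √(7.0878 × 10⁻⁵) = 8.4189 × 10⁻³ rad s⁻¹ ≈ 8.42 × 10⁻³ rad s⁻¹.
Since Δρ > 0 the layer is stably stratified.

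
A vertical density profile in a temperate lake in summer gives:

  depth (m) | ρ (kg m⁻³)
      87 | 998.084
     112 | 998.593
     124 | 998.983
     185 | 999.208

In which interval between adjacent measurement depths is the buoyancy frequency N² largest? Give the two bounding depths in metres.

Compute the density gradient over each adjacent pair:
  87–112 m: Δρ/Δz = 0.509/25 = 0.020 kg m⁻⁴
  112–124 m: Δρ/Δz = 0.390/12 = 0.033 kg m⁻⁴
  124–185 m: Δρ/Δz = 0.225/61 = 3.7 × 10⁻³ kg m⁻⁴
The largest gradient is in the 112–124 m interval — the pycnocline.

112–124 m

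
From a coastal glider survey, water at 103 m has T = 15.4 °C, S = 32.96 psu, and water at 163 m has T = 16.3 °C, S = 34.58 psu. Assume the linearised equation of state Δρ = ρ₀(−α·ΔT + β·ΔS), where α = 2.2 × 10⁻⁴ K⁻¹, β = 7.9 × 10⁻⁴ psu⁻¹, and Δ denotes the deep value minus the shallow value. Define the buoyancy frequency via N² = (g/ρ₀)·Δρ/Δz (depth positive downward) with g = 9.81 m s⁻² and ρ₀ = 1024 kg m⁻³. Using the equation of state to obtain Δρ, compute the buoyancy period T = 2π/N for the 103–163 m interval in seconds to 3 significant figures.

472 s

ΔT = +0.9 K, ΔS = +1.62 psu (deep − shallow).
Δρ/ρ₀ = −αΔT + βΔS = -1.98 × 10⁻⁴ + 1.2798 × 10⁻³ = 1.0818 × 10⁻³, so Δρ ≈ 1.108 kg m⁻³.
N² = (g/ρ₀)·Δρ/Δz = g·(Δρ/ρ₀)/Δz = 9.81 × 1.0818 × 10⁻³ / 60 = 1.7687 × 10⁻⁴ s⁻².
N = √(1.7687 × 10⁻⁴) = 0.013299 rad s⁻¹ → T = 2π/N = 472.46 s ≈ 472 s.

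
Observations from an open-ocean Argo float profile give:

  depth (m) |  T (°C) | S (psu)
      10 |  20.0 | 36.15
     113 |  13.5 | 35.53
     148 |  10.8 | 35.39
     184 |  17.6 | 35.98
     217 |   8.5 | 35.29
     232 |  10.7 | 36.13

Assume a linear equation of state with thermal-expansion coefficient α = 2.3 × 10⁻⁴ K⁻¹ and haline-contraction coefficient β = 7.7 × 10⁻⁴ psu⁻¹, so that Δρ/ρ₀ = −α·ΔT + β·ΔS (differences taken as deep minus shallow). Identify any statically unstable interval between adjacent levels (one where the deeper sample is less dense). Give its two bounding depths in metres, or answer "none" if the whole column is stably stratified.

148–184 m

Evaluate Δρ/ρ₀ = −αΔT + βΔS across each adjacent pair:
  10–113 m: −αΔT+βΔS = −(2.3 × 10⁻⁴)(-6.5)+(7.7 × 10⁻⁴)(-0.62) = 1.0 × 10⁻³ → stable
  113–148 m: −αΔT+βΔS = −(2.3 × 10⁻⁴)(-2.7)+(7.7 × 10⁻⁴)(-0.14) = 5.1 × 10⁻⁴ → stable
  148–184 m: −αΔT+βΔS = −(2.3 × 10⁻⁴)(+6.8)+(7.7 × 10⁻⁴)(+0.59) = -1.1 × 10⁻³ → UNSTABLE
  184–217 m: −αΔT+βΔS = −(2.3 × 10⁻⁴)(-9.1)+(7.7 × 10⁻⁴)(-0.69) = 1.6 × 10⁻³ → stable
  217–232 m: −αΔT+βΔS = −(2.3 × 10⁻⁴)(+2.2)+(7.7 × 10⁻⁴)(+0.84) = 1.4 × 10⁻⁴ → stable
The 148–184 m interval has Δρ < 0: lighter water underlies denser water.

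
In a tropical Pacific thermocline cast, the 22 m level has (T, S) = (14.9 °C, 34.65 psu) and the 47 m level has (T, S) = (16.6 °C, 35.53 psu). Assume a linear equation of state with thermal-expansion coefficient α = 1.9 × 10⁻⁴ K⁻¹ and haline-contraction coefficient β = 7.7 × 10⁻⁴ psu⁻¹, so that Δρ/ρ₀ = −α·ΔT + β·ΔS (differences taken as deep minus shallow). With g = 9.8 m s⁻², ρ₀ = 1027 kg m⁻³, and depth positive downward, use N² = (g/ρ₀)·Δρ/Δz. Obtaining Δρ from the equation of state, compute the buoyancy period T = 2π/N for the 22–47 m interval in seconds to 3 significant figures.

533 s

ΔT = +1.7 K, ΔS = +0.88 psu (deep − shallow).
Δρ/ρ₀ = −αΔT + βΔS = -3.23 × 10⁻⁴ + 6.776 × 10⁻⁴ = 3.546 × 10⁻⁴, so Δρ ≈ 0.3642 kg m⁻³.
N² = (g/ρ₀)·Δρ/Δz = g·(Δρ/ρ₀)/Δz = 9.8 × 3.546 × 10⁻⁴ / 25 = 1.3900 × 10⁻⁴ s⁻².
N = √(1.3900 × 10⁻⁴) = 0.011790 rad s⁻¹ → T = 2π/N = 532.92 s ≈ 533 s.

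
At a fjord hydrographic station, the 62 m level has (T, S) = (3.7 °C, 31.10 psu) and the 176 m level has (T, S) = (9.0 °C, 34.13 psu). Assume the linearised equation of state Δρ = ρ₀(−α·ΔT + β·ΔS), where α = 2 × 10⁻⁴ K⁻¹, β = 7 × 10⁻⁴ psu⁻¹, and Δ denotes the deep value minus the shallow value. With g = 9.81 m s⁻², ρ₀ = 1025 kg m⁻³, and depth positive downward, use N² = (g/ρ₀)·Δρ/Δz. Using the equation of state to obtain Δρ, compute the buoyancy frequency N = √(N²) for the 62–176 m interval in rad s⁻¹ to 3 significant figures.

ΔT = +5.3 K, ΔS = +3.03 psu (deep − shallow).
Δρ/ρ₀ = −αΔT + βΔS = -1.06 × 10⁻³ + 2.121 × 10⁻³ = 1.061 × 10⁻³, so Δρ ≈ 1.088 kg m⁻³.
N² = (g/ρ₀)·Δρ/Δz = g·(Δρ/ρ₀)/Δz = 9.81 × 1.061 × 10⁻³ / 114 = 9.1302 × 10⁻⁵ s⁻².
N = √(9.1302 × 10⁻⁵) = 9.5552 × 10⁻³ rad s⁻¹ ≈ 9.56 × 10⁻³ rad s⁻¹.

9.56 × 10⁻³ rad s⁻¹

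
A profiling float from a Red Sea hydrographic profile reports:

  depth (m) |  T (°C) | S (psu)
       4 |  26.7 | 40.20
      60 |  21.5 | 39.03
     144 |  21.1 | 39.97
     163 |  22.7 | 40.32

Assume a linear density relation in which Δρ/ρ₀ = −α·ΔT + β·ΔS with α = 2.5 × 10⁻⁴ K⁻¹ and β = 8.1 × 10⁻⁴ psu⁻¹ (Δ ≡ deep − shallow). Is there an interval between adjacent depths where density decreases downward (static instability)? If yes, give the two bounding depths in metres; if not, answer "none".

144–163 m

Evaluate Δρ/ρ₀ = −αΔT + βΔS across each adjacent pair:
  4–60 m: −αΔT+βΔS = −(2.5 × 10⁻⁴)(-5.2)+(8.1 × 10⁻⁴)(-1.17) = 3.5 × 10⁻⁴ → stable
  60–144 m: −αΔT+βΔS = −(2.5 × 10⁻⁴)(-0.4)+(8.1 × 10⁻⁴)(+0.94) = 8.6 × 10⁻⁴ → stable
  144–163 m: −αΔT+βΔS = −(2.5 × 10⁻⁴)(+1.6)+(8.1 × 10⁻⁴)(+0.35) = -1.2 × 10⁻⁴ → UNSTABLE
The 144–163 m interval has Δρ < 0: lighter water underlies denser water.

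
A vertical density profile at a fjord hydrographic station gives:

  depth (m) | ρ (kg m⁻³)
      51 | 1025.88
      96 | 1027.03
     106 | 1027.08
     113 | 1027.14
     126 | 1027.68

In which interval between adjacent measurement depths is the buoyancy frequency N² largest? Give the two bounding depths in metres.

Compute the density gradient over each adjacent pair:
  51–96 m: Δρ/Δz = 1.15/45 = 0.026 kg m⁻⁴
  96–106 m: Δρ/Δz = 0.05/10 = 5.0 × 10⁻³ kg m⁻⁴
  106–113 m: Δρ/Δz = 0.06/7 = 8.6 × 10⁻³ kg m⁻⁴
  113–126 m: Δρ/Δz = 0.54/13 = 0.042 kg m⁻⁴
The largest gradient is in the 113–126 m interval — the pycnocline.

113–126 m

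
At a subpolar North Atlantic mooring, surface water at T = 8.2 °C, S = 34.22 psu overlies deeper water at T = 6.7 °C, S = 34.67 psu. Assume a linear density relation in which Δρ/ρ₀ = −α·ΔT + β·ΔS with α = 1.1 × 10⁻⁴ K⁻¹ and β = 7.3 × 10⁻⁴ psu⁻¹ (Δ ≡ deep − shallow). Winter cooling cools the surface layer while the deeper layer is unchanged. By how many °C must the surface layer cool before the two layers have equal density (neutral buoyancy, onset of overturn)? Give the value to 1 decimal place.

4.5 °C

Neutral buoyancy requires Δρ = 0, i.e. −α(T_deep − T_surf′) + β(S_deep − S_surf) = 0.
T_surf′ = T_deep − (β/α)·ΔS = 6.7 − (7.3 × 10⁻⁴/1.1 × 10⁻⁴)·(+0.45) = 3.714 °C.
Cooling required: 8.2 − (3.714) = 4.486 °C.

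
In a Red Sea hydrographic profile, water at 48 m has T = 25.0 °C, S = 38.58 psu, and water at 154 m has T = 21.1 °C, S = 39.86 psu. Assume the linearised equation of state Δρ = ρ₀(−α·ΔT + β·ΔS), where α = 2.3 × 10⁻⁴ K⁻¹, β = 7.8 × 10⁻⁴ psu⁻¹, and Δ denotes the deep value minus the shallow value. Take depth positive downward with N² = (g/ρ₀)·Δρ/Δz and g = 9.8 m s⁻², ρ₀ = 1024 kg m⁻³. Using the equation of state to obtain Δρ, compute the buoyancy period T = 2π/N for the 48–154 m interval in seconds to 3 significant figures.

475 s

ΔT = -3.9 K, ΔS = +1.28 psu (deep − shallow).
Δρ/ρ₀ = −αΔT + βΔS = 8.97 × 10⁻⁴ + 9.984 × 10⁻⁴ = 1.8954 × 10⁻³, so Δρ ≈ 1.941 kg m⁻³.
N² = (g/ρ₀)·Δρ/Δz = g·(Δρ/ρ₀)/Δz = 9.8 × 1.8954 × 10⁻³ / 106 = 1.7524 × 10⁻⁴ s⁻².
N = √(1.7524 × 10⁻⁴) = 0.013238 rad s⁻¹ → T = 2π/N = 474.63 s ≈ 475 s.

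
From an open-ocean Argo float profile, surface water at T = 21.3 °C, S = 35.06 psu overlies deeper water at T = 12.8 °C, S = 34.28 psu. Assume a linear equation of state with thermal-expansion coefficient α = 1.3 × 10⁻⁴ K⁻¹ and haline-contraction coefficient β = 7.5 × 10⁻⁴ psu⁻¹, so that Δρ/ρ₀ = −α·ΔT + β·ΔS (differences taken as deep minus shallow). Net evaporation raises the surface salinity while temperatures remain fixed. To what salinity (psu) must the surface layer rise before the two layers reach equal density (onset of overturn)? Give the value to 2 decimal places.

35.75 psu

Neutral buoyancy requires −α(T_deep − T_surf) + β(S_deep − S_surf′) = 0.
S_surf′ = S_deep − (α/β)·ΔT = 34.28 − (1.3 × 10⁻⁴/7.5 × 10⁻⁴)·(-8.5) = 35.7533 psu.
Increase required: 35.7533 − 35.06 = 0.6933 psu.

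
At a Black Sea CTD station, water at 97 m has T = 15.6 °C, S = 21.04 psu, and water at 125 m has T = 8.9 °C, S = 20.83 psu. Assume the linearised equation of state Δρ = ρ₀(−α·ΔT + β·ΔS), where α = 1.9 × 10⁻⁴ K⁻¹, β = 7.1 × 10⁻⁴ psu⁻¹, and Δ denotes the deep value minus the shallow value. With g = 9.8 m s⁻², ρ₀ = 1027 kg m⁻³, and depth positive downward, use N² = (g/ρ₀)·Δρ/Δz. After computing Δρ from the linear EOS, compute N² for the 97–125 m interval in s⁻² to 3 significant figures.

ΔT = -6.7 K, ΔS = -0.21 psu (deep − shallow).
Δρ/ρ₀ = −αΔT + βΔS = 1.273 × 10⁻³ − 1.491 × 10⁻⁴ = 1.1239 × 10⁻³, so Δρ ≈ 1.154 kg m⁻³.
N² = (g/ρ₀)·Δρ/Δz = g·(Δρ/ρ₀)/Δz = 9.8 × 1.1239 × 10⁻³ / 28 = 3.9337 × 10⁻⁴ s⁻² ≈ 3.93 × 10⁻⁴ s⁻².

3.93 × 10⁻⁴ s⁻²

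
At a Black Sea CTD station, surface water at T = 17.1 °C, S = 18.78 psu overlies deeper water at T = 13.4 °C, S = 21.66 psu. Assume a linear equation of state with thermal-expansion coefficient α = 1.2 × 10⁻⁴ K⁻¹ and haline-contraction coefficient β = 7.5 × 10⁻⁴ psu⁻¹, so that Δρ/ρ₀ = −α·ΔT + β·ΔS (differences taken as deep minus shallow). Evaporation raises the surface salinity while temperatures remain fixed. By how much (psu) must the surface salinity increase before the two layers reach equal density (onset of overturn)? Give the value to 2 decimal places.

Neutral buoyancy requires −α(T_deep − T_surf) + β(S_deep − S_surf′) = 0.
S_surf′ = S_deep − (α/β)·ΔT = 21.66 − (1.2 × 10⁻⁴/7.5 × 10⁻⁴)·(-3.7) = 22.2520 psu.
Increase required: 22.2520 − 18.78 = 3.4720 psu.

3.47 psu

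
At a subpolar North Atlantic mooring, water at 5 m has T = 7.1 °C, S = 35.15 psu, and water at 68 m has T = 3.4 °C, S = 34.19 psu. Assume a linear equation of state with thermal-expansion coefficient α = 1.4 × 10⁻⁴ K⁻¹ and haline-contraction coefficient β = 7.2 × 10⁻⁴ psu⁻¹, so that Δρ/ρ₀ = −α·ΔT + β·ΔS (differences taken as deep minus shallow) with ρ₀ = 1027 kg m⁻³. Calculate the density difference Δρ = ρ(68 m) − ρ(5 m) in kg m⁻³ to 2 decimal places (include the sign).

ΔT = -3.7 K, ΔS = -0.96 psu (deep − shallow).
Δρ/ρ₀ = −(1.4 × 10⁻⁴)(-3.7) + (7.2 × 10⁻⁴)(-0.96) = -1.732 × 10⁻⁴.
Δρ = 1027 × (-1.732 × 10⁻⁴) = -0.18 kg m⁻³.
Negative Δρ: lighter below, statically unstable.

-0.18 kg m⁻³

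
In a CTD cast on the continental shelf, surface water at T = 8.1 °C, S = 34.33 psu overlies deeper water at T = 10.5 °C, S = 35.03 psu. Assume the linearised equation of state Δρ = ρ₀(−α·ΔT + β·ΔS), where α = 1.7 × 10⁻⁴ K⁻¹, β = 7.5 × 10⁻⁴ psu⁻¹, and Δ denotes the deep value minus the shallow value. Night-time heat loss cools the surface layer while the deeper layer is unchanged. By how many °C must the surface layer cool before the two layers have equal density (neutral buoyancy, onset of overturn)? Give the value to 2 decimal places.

Neutral buoyancy requires Δρ = 0, i.e. −α(T_deep − T_surf′) + β(S_deep − S_surf) = 0.
T_surf′ = T_deep − (β/α)·ΔS = 10.5 − (7.5 × 10⁻⁴/1.7 × 10⁻⁴)·(+0.70) = 7.4118 °C.
Cooling required: 8.1 − (7.4118) = 0.6882 °C.

0.69 °C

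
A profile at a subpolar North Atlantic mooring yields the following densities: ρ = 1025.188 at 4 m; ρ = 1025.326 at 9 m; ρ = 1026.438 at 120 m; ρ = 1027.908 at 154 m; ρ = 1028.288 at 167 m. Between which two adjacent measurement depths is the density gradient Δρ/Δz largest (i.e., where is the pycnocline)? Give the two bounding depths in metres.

120–154 m

Compute the density gradient over each adjacent pair:
  4–9 m: Δρ/Δz = 0.138/5 = 0.028 kg m⁻⁴
  9–120 m: Δρ/Δz = 1.112/111 = 0.010 kg m⁻⁴
  120–154 m: Δρ/Δz = 1.470/34 = 0.043 kg m⁻⁴
  154–167 m: Δρ/Δz = 0.380/13 = 0.029 kg m⁻⁴
The largest gradient is in the 120–154 m interval — the pycnocline.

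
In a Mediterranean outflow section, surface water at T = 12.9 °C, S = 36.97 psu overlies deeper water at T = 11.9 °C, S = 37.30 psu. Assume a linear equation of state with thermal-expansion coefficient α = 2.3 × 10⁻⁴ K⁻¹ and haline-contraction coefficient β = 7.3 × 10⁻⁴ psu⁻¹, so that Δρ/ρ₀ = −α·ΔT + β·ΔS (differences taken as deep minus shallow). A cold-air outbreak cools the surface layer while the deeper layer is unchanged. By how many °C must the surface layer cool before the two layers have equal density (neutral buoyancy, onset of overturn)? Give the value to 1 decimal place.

Neutral buoyancy requires Δρ = 0, i.e. −α(T_deep − T_surf′) + β(S_deep − S_surf) = 0.
T_surf′ = T_deep − (β/α)·ΔS = 11.9 − (7.3 × 10⁻⁴/2.3 × 10⁻⁴)·(+0.33) = 10.853 °C.
Cooling required: 12.9 − (10.853) = 2.047 °C.

2.0 °C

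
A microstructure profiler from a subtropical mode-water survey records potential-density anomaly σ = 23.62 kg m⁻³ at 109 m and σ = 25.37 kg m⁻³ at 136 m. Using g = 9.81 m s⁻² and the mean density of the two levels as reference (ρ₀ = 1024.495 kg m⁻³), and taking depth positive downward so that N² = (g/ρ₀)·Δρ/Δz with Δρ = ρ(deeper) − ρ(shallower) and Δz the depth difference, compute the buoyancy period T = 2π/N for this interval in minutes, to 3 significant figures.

Δρ = 1025.37 − 1023.62 = 1.75 kg m⁻³ over Δz = 136 − 109 = 27 m.
N² = (9.81/1024.495) × (1.75/27) = 6.2063 × 10⁻⁴ s⁻².
N = √(6.2063 × 10⁻⁴) = 0.024912 rad s⁻¹, so T = 2π/N = 252.22 s = 4.2037 min ≈ 4.20 min.
A positive N² confirms static stability across the interval.

4.20 min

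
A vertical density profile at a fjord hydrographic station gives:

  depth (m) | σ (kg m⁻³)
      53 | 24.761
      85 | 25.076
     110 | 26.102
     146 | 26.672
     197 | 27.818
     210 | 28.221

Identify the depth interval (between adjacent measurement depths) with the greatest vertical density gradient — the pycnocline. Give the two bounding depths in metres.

85–110 m

Compute the density gradient over each adjacent pair:
  53–85 m: Δρ/Δz = 0.315/32 = 9.8 × 10⁻³ kg m⁻⁴
  85–110 m: Δρ/Δz = 1.026/25 = 0.041 kg m⁻⁴
  110–146 m: Δρ/Δz = 0.570/36 = 0.016 kg m⁻⁴
  146–197 m: Δρ/Δz = 1.146/51 = 0.022 kg m⁻⁴
  197–210 m: Δρ/Δz = 0.403/13 = 0.031 kg m⁻⁴
The largest gradient is in the 85–110 m interval — the pycnocline.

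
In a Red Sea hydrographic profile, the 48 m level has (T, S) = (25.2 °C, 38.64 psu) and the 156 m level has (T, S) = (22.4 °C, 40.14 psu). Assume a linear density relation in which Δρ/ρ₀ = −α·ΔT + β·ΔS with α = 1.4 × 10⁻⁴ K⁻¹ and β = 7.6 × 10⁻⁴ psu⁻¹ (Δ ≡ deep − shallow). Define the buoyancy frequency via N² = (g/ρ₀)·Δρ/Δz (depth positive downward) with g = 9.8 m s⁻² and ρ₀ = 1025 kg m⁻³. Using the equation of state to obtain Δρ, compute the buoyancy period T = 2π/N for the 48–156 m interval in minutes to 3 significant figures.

ΔT = -2.8 K, ΔS = +1.50 psu (deep − shallow).
Δρ/ρ₀ = −αΔT + βΔS = 3.92 × 10⁻⁴ + 1.14 × 10⁻³ = 1.532 × 10⁻³, so Δρ ≈ 1.570 kg m⁻³.
N² = (g/ρ₀)·Δρ/Δz = g·(Δρ/ρ₀)/Δz = 9.8 × 1.532 × 10⁻³ / 108 = 1.3901 × 10⁻⁴ s⁻².
N = √(1.3901 × 10⁻⁴) = 0.011790 rad s⁻¹ → T = 2π/N = 532.92 s = 8.8820 min ≈ 8.88 min.

8.88 min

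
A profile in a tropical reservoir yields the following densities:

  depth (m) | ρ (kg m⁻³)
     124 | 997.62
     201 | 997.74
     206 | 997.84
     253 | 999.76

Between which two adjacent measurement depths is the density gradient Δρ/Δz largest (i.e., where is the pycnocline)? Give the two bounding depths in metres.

Compute the density gradient over each adjacent pair:
  124–201 m: Δρ/Δz = 0.12/77 = 1.6 × 10⁻³ kg m⁻⁴
  201–206 m: Δρ/Δz = 0.10/5 = 0.020 kg m⁻⁴
  206–253 m: Δρ/Δz = 1.92/47 = 0.041 kg m⁻⁴
The largest gradient is in the 206–253 m interval — the pycnocline.

206–253 m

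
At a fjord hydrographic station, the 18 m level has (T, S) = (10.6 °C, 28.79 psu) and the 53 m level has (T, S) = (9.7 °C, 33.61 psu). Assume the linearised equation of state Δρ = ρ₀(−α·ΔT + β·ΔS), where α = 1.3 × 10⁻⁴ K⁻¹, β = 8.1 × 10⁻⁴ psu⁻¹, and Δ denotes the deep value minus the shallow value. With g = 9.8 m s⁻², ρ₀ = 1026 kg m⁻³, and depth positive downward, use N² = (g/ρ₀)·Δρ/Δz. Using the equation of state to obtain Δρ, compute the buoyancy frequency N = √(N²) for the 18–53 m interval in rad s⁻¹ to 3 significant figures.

ΔT = -0.9 K, ΔS = +4.82 psu (deep − shallow).
Δρ/ρ₀ = −αΔT + βΔS = 1.17 × 10⁻⁴ + 3.9042 × 10⁻³ = 4.0212 × 10⁻³, so Δρ ≈ 4.126 kg m⁻³.
N² = (g/ρ₀)·Δρ/Δz = g·(Δρ/ρ₀)/Δz = 9.8 × 4.0212 × 10⁻³ / 35 = 1.1259 × 10⁻³ s⁻².
N = √(1.1259 × 10⁻³) = 0.033554 rad s⁻¹ ≈ 0.0336 rad s⁻¹.

0.0336 rad s⁻¹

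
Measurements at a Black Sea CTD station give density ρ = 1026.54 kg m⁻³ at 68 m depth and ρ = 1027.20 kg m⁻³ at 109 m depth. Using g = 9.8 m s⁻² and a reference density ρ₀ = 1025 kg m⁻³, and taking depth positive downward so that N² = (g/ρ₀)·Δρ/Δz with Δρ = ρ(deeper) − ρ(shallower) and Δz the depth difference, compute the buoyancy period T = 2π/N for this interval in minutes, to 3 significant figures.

Δρ = 1027.20 − 1026.54 = 0.66 kg m⁻³ over Δz = 109 − 68 = 41 m.
N² = (9.8/1025) × (0.66/41) = 1.5391 × 10⁻⁴ s⁻².
N = √(1.5391 × 10⁻⁴) = 0.012406 rad s⁻¹, so T = 2π/N = 506.46 s = 8.4410 min ≈ 8.44 min.

8.44 min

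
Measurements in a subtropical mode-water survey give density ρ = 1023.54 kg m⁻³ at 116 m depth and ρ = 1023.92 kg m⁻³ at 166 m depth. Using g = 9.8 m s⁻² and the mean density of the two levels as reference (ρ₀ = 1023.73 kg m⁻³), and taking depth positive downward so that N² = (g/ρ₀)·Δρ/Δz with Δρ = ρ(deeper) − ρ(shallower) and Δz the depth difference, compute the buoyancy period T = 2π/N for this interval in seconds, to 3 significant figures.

737 s

Δρ = 1023.92 − 1023.54 = 0.38 kg m⁻³ over Δz = 166 − 116 = 50 m.
N² = (9.8/1023.73) × (0.38/50) = 7.2754 × 10⁻⁵ s⁻².
N = √(7.2754 × 10⁻⁵) = 8.5296 × 10⁻³ rad s⁻¹, so T = 2π/N = 736.63 s ≈ 737 s.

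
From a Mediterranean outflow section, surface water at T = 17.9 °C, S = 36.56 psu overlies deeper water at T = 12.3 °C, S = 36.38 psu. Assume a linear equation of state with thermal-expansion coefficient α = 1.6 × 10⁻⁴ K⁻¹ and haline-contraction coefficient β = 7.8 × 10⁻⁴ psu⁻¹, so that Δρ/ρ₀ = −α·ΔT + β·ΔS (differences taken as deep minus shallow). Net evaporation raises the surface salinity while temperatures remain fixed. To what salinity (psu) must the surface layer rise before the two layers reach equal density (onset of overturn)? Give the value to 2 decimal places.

Neutral buoyancy requires −α(T_deep − T_surf) + β(S_deep − S_surf′) = 0.
S_surf′ = S_deep − (α/β)·ΔT = 36.38 − (1.6 × 10⁻⁴/7.8 × 10⁻⁴)·(-5.6) = 37.5287 psu.
Increase required: 37.5287 − 36.56 = 0.9687 psu.

37.53 psu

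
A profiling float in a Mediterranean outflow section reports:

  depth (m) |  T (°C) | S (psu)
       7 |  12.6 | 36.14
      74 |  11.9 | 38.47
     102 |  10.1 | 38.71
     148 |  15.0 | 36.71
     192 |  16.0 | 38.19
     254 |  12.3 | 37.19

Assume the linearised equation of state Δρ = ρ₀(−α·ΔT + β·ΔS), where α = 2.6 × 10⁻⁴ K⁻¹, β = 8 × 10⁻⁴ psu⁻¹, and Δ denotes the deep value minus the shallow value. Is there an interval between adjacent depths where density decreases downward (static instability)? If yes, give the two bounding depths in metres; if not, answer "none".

102–148 m

Evaluate Δρ/ρ₀ = −αΔT + βΔS across each adjacent pair:
  7–74 m: −αΔT+βΔS = −(2.6 × 10⁻⁴)(-0.7)+(8 × 10⁻⁴)(+2.33) = 2.0 × 10⁻³ → stable
  74–102 m: −αΔT+βΔS = −(2.6 × 10⁻⁴)(-1.8)+(8 × 10⁻⁴)(+0.24) = 6.6 × 10⁻⁴ → stable
  102–148 m: −αΔT+βΔS = −(2.6 × 10⁻⁴)(+4.9)+(8 × 10⁻⁴)(-2.00) = -2.9 × 10⁻³ → UNSTABLE
  148–192 m: −αΔT+βΔS = −(2.6 × 10⁻⁴)(+1.0)+(8 × 10⁻⁴)(+1.48) = 9.2 × 10⁻⁴ → stable
  192–254 m: −αΔT+βΔS = −(2.6 × 10⁻⁴)(-3.7)+(8 × 10⁻⁴)(-1.00) = 1.6 × 10⁻⁴ → stable
The 102–148 m interval has Δρ < 0: lighter water underlies denser water.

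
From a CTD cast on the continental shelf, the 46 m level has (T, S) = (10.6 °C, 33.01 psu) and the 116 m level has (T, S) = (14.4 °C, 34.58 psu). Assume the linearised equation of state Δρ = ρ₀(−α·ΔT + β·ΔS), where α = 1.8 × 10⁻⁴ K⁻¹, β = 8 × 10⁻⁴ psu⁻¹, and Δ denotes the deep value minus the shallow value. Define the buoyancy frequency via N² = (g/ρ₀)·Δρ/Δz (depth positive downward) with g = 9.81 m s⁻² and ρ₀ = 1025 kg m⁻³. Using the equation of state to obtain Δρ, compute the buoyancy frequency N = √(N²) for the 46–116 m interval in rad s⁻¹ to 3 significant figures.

ΔT = +3.8 K, ΔS = +1.57 psu (deep − shallow).
Δρ/ρ₀ = −αΔT + βΔS = -6.84 × 10⁻⁴ + 1.256 × 10⁻³ = 5.72 × 10⁻⁴, so Δρ ≈ 0.5863 kg m⁻³.
N² = (g/ρ₀)·Δρ/Δz = g·(Δρ/ρ₀)/Δz = 9.81 × 5.72 × 10⁻⁴ / 70 = 8.0162 × 10⁻⁵ s⁻².
N = √(8.0162 × 10⁻⁵) = 8.9533 × 10⁻³ rad s⁻¹ ≈ 8.95 × 10⁻³ rad s⁻¹.

8.95 × 10⁻³ rad s⁻¹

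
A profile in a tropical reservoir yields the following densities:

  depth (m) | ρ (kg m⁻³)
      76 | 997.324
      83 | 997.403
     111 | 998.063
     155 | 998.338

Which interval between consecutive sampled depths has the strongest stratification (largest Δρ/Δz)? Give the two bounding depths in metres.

83–111 m

Compute the density gradient over each adjacent pair:
  76–83 m: Δρ/Δz = 0.079/7 = 0.011 kg m⁻⁴
  83–111 m: Δρ/Δz = 0.660/28 = 0.024 kg m⁻⁴
  111–155 m: Δρ/Δz = 0.275/44 = 6.3 × 10⁻³ kg m⁻⁴
The largest gradient is in the 83–111 m interval — the pycnocline.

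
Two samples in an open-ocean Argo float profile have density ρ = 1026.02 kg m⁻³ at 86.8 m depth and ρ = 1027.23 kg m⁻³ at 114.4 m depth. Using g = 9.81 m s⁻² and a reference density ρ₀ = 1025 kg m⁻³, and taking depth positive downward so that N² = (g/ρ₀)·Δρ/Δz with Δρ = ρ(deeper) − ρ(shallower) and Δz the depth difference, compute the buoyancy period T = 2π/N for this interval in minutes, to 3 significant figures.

Δρ = 1027.23 − 1026.02 = 1.21 kg m⁻³ over Δz = 114.4 − 86.8 = 27.6 m.
N² = (9.81/1025) × (1.21/27.6) = 4.1959 × 10⁻⁴ s⁻².
N = √(4.1959 × 10⁻⁴) = 0.020484 rad s⁻¹, so T = 2π/N = 306.74 s = 5.1123 min ≈ 5.11 min.

5.11 min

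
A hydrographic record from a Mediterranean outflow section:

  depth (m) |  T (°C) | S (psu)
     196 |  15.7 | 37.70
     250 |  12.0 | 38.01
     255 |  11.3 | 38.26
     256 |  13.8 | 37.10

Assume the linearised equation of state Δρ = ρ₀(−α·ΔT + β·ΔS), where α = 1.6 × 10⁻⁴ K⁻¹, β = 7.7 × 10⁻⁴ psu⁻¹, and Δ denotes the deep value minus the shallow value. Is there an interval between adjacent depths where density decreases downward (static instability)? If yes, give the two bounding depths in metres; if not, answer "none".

255–256 m

Evaluate Δρ/ρ₀ = −αΔT + βΔS across each adjacent pair:
  196–250 m: −αΔT+βΔS = −(1.6 × 10⁻⁴)(-3.7)+(7.7 × 10⁻⁴)(+0.31) = 8.3 × 10⁻⁴ → stable
  250–255 m: −αΔT+βΔS = −(1.6 × 10⁻⁴)(-0.7)+(7.7 × 10⁻⁴)(+0.25) = 3.0 × 10⁻⁴ → stable
  255–256 m: −αΔT+βΔS = −(1.6 × 10⁻⁴)(+2.5)+(7.7 × 10⁻⁴)(-1.16) = -1.3 × 10⁻³ → UNSTABLE
The 255–256 m interval has Δρ < 0: lighter water underlies denser water.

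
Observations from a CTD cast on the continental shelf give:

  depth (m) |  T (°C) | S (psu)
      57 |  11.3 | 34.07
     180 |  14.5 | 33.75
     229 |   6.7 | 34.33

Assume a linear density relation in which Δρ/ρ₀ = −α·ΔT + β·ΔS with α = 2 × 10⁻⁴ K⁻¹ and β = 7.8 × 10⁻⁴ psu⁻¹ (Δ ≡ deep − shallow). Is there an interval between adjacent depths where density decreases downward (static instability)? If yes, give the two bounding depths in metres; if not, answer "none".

57–180 m

Evaluate Δρ/ρ₀ = −αΔT + βΔS across each adjacent pair:
  57–180 m: −αΔT+βΔS = −(2 × 10⁻⁴)(+3.2)+(7.8 × 10⁻⁴)(-0.32) = -8.9 × 10⁻⁴ → UNSTABLE
  180–229 m: −αΔT+βΔS = −(2 × 10⁻⁴)(-7.8)+(7.8 × 10⁻⁴)(+0.58) = 2.0 × 10⁻³ → stable
The 57–180 m interval has Δρ < 0: lighter water underlies denser water.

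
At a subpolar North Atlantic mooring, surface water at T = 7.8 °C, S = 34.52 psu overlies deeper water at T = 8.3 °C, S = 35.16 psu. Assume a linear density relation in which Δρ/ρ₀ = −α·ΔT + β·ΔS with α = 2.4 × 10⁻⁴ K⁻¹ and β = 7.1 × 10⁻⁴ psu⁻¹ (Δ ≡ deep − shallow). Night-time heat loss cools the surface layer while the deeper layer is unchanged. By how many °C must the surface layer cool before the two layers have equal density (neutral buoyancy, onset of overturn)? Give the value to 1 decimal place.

Neutral buoyancy requires Δρ = 0, i.e. −α(T_deep − T_surf′) + β(S_deep − S_surf) = 0.
T_surf′ = T_deep − (β/α)·ΔS = 8.3 − (7.1 × 10⁻⁴/2.4 × 10⁻⁴)·(+0.64) = 6.407 °C.
Cooling required: 7.8 − (6.407) = 1.393 °C.

1.4 °C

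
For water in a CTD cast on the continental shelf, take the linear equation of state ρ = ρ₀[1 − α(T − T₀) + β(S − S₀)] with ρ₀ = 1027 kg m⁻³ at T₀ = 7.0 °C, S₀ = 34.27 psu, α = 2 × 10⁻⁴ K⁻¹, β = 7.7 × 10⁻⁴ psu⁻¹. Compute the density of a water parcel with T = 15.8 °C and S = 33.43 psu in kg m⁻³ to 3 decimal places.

1024.528 kg m⁻³

T − T₀ = +8.8 K, S − S₀ = -0.84 psu.
Bracket = 1 − α·(+8.8) + β·(-0.84) = 1 + (-2.4068 × 10⁻³) = 0.9975932.
ρ = 1027 × 0.9975932 = 1024.528 kg m⁻³.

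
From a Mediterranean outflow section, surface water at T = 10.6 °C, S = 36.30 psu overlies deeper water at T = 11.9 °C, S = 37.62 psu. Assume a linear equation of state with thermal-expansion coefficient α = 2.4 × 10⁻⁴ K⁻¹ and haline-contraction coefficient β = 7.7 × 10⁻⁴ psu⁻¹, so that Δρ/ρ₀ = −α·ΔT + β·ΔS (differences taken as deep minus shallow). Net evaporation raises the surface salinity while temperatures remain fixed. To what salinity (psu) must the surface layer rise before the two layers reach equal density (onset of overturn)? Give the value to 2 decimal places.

37.21 psu

Neutral buoyancy requires −α(T_deep − T_surf) + β(S_deep − S_surf′) = 0.
S_surf′ = S_deep − (α/β)·ΔT = 37.62 − (2.4 × 10⁻⁴/7.7 × 10⁻⁴)·(+1.3) = 37.2148 psu.
Increase required: 37.2148 − 36.30 = 0.9148 psu.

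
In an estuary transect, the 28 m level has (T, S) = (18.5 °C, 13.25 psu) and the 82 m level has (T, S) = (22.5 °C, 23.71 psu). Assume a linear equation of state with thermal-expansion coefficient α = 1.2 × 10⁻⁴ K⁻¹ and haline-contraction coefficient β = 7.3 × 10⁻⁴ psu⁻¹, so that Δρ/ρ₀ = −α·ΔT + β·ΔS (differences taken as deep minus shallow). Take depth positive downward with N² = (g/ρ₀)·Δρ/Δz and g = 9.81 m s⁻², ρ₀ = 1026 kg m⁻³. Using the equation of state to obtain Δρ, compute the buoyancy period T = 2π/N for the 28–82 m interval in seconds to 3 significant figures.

174 s

ΔT = +4.0 K, ΔS = +10.46 psu (deep − shallow).
Δρ/ρ₀ = −αΔT + βΔS = -4.80 × 10⁻⁴ + 7.6358 × 10⁻³ = 7.1558 × 10⁻³, so Δρ ≈ 7.342 kg m⁻³.
N² = (g/ρ₀)·Δρ/Δz = g·(Δρ/ρ₀)/Δz = 9.81 × 7.1558 × 10⁻³ / 54 = 1.3000 × 10⁻³ s⁻².
N = √(1.3000 × 10⁻³) = 0.036056 rad s⁻¹ → T = 2π/N = 174.26 s ≈ 174 s.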